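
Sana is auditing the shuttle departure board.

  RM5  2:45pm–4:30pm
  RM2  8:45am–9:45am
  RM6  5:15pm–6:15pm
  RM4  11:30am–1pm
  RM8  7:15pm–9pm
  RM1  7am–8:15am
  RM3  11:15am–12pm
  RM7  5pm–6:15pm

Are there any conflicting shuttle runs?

Sorted by start: RM1, RM2, RM3, RM4, RM5, RM7, RM6, RM8.
RM2 starts after RM1 ends — done with RM1.
RM3 starts after RM2 ends — done with RM2.
RM4 starts before RM3 ends → RM3 and RM4 overlap.
That's a conflict, so the schedule is not conflict-free.

Yes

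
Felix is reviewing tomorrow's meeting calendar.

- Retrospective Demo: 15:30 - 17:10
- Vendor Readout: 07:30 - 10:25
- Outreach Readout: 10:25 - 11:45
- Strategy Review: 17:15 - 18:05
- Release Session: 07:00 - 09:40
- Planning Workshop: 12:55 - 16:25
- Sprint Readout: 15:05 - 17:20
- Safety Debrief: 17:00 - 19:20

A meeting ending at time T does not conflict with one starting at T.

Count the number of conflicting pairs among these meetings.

8

Sorted by start: Release Session, Vendor Readout, Outreach Readout, Planning Workshop, Sprint Readout, Retrospective Demo, Safety Debrief, Strategy Review.
Vendor Readout starts before Release Session ends → Release Session and Vendor Readout overlap.
Outreach Readout starts after Release Session ends, so Release Session has no further overlaps.
Outreach Readout starts exactly when Vendor Readout ends (back-to-back, no overlap), so Vendor Readout has no further overlaps.
Planning Workshop starts after Outreach Readout ends, so Outreach Readout has no further overlaps.
Sprint Readout starts before Planning Workshop ends → Planning Workshop and Sprint Readout overlap.
Retrospective Demo starts before Planning Workshop ends → Planning Workshop and Retrospective Demo overlap.
Safety Debrief starts after Planning Workshop ends, so Planning Workshop has no further overlaps.
Retrospective Demo starts before Sprint Readout ends → Sprint Readout and Retrospective Demo overlap.
Safety Debrief starts before Sprint Readout ends → Sprint Readout and Safety Debrief overlap.
Strategy Review starts before Sprint Readout ends → Sprint Readout and Strategy Review overlap.
Safety Debrief starts before Retrospective Demo ends → Retrospective Demo and Safety Debrief overlap.
Strategy Review starts after Retrospective Demo ends.
Strategy Review starts before Safety Debrief ends → Safety Debrief and Strategy Review overlap.
Overlapping pairs: Planning Workshop & Retrospective Demo, Planning Workshop & Sprint Readout, Release Session & Vendor Readout, Retrospective Demo & Safety Debrief, Retrospective Demo & Sprint Readout, Safety Debrief & Sprint Readout, Safety Debrief & Strategy Review, Sprint Readout & Strategy Review — 8 in total.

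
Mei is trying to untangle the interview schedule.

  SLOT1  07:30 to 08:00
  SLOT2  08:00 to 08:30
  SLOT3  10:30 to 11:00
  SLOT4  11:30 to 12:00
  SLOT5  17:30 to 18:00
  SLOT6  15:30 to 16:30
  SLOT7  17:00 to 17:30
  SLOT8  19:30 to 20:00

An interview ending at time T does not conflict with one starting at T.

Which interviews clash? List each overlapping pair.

no overlapping pairs

Sorted by start: SLOT1, SLOT2, SLOT3, SLOT4, SLOT6, SLOT7, SLOT5, SLOT8.
SLOT2 starts exactly when SLOT1 ends (back-to-back, no overlap), so nothing later overlaps SLOT1 either.
SLOT3 starts after SLOT2 ends, so nothing later overlaps SLOT2 either.
SLOT4 starts after SLOT3 ends, so nothing later overlaps SLOT3 either.
SLOT6 starts after SLOT4 ends, so nothing later overlaps SLOT4 either.
SLOT7 starts after SLOT6 ends, so nothing later overlaps SLOT6 either.
SLOT5 starts exactly when SLOT7 ends (back-to-back, no overlap), so nothing later overlaps SLOT7 either.
SLOT8 starts after SLOT5 ends.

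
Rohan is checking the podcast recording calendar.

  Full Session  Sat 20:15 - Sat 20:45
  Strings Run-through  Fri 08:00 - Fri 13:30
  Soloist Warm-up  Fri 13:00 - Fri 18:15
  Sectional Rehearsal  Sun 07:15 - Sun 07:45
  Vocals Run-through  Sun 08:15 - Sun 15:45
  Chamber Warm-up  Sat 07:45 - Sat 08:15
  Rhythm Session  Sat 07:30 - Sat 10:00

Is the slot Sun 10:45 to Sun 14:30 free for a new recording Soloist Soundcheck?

No — it overlaps Vocals Run-through

Strings Run-through: ends Fri 13:30 at or before Soloist Soundcheck starts Sun 10:45 → clear.
Soloist Warm-up: ends Fri 18:15 at or before Soloist Soundcheck starts Sun 10:45 → clear.
Rhythm Session: ends Sat 10:00 at or before Soloist Soundcheck starts Sun 10:45 → clear.
Chamber Warm-up: ends Sat 08:15 at or before Soloist Soundcheck starts Sun 10:45 → clear.
Full Session: ends Sat 20:45 at or before Soloist Soundcheck starts Sun 10:45 → clear.
Sectional Rehearsal: ends Sun 07:45 at or before Soloist Soundcheck starts Sun 10:45 → clear.
Vocals Run-through: starts Sun 08:15 before Soloist Soundcheck ends Sun 14:30, and ends Sun 15:45 after Soloist Soundcheck starts Sun 10:45 → overlap.
Soloist Soundcheck overlaps Vocals Run-through.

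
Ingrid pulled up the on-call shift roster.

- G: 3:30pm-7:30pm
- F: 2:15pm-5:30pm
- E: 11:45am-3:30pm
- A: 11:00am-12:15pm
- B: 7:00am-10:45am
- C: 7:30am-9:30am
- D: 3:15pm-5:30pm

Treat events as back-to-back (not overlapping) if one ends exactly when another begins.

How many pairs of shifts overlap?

Sorted by start: B, C, A, E, F, D, G.
C starts before B ends → B and C overlap.
A starts after B ends, so nothing later overlaps B either.
A starts after C ends, so nothing later overlaps C either.
E starts before A ends → A and E overlap.
F starts after A ends, so nothing later overlaps A either.
F starts before E ends → E and F overlap.
D starts before E ends → E and D overlap.
G starts exactly when E ends (back-to-back, no overlap).
D starts before F ends → F and D overlap.
G starts before F ends → F and G overlap.
G starts before D ends → D and G overlap.
Overlapping pairs: A & E, B & C, D & E, D & F, D & G, E & F, F & G — 7 in total.

7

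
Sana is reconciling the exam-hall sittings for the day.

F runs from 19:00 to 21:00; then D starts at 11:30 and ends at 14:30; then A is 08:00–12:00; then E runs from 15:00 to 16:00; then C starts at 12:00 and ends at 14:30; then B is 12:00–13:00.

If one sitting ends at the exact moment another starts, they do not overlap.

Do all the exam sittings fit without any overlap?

No

Two intervals overlap when each starts before the other ends.
Sorted by start: A, D, B, C, E, F.
D starts before A ends → A and D overlap.
That's a conflict, so the schedule is not conflict-free.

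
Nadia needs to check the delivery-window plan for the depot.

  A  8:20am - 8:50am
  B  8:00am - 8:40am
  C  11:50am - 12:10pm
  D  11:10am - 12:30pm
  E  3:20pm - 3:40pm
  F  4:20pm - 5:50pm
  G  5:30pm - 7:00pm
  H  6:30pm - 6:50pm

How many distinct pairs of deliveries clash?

4

Check each pair: they overlap iff neither finishes before the other starts.
Sorted by start: B, A, D, C, E, F, G, H.
A starts before B ends → B and A overlap.
D starts after B ends; B is clear from here.
D starts after A ends; A is clear from here.
C starts before D ends → D and C overlap.
E starts after D ends; D is clear from here.
E starts after C ends; C is clear from here.
F starts after E ends; E is clear from here.
G starts before F ends → F and G overlap.
H starts after F ends.
H starts before G ends → G and H overlap.
Overlapping pairs: A & B, C & D, F & G, G & H — 4 in total.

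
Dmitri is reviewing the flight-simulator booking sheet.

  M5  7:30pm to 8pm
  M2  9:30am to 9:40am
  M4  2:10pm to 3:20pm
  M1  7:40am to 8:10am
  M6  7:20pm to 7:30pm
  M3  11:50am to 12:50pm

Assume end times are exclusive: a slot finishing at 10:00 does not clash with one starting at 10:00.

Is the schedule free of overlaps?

Sorted by start: M1, M2, M3, M4, M6, M5.
M2 starts after M1 ends, so M1 has no further overlaps.
M3 starts after M2 ends, so M2 has no further overlaps.
M4 starts after M3 ends, so M3 has no further overlaps.
M6 starts after M4 ends, so M4 has no further overlaps.
M5 starts exactly when M6 ends (back-to-back, no overlap).
Every pair is clear; the schedule has no overlaps.

Yes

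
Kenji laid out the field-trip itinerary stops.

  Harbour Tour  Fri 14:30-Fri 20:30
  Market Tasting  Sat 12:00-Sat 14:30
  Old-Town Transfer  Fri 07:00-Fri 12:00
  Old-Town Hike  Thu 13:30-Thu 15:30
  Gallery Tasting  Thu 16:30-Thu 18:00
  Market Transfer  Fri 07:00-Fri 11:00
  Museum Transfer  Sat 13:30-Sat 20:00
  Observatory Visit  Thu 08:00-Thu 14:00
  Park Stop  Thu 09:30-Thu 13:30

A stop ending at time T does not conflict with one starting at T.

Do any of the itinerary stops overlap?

Yes

Sorted by start: Observatory Visit, Park Stop, Old-Town Hike, Gallery Tasting, Market Transfer, Old-Town Transfer, Harbour Tour, Market Tasting, Museum Transfer.
Park Stop starts before Observatory Visit ends → Observatory Visit and Park Stop overlap.
That's a conflict, so the schedule is not conflict-free.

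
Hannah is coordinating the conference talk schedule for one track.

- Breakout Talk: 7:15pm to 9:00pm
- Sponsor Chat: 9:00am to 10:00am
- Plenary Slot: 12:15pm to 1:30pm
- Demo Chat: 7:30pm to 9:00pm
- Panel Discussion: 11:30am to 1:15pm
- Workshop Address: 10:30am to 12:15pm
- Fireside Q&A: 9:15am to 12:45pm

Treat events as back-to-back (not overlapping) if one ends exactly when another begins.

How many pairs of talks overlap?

Sorted by start: Sponsor Chat, Fireside Q&A, Workshop Address, Panel Discussion, Plenary Slot, Breakout Talk, Demo Chat.
Fireside Q&A starts before Sponsor Chat ends → Sponsor Chat and Fireside Q&A overlap.
Workshop Address starts after Sponsor Chat ends — done with Sponsor Chat.
Workshop Address starts before Fireside Q&A ends → Fireside Q&A and Workshop Address overlap.
Panel Discussion starts before Fireside Q&A ends → Fireside Q&A and Panel Discussion overlap.
Plenary Slot starts before Fireside Q&A ends → Fireside Q&A and Plenary Slot overlap.
Breakout Talk starts after Fireside Q&A ends — done with Fireside Q&A.
Panel Discussion starts before Workshop Address ends → Workshop Address and Panel Discussion overlap.
Plenary Slot starts exactly when Workshop Address ends (back-to-back, no overlap) — done with Workshop Address.
Plenary Slot starts before Panel Discussion ends → Panel Discussion and Plenary Slot overlap.
Breakout Talk starts after Panel Discussion ends — done with Panel Discussion.
Breakout Talk starts after Plenary Slot ends — done with Plenary Slot.
Demo Chat starts before Breakout Talk ends → Breakout Talk and Demo Chat overlap.
Overlapping pairs: Breakout Talk & Demo Chat, Fireside Q&A & Panel Discussion, Fireside Q&A & Plenary Slot, Fireside Q&A & Sponsor Chat, Fireside Q&A & Workshop Address, Panel Discussion & Plenary Slot, Panel Discussion & Workshop Address — 7 in total.

7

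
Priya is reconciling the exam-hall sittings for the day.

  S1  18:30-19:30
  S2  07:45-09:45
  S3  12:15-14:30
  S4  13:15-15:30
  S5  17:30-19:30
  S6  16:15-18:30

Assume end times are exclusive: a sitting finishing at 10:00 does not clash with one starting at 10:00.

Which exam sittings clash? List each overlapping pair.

Check each pair: they overlap iff neither finishes before the other starts.
Sorted by start: S2, S3, S4, S6, S5, S1.
S3 starts after S2 ends, so nothing later overlaps S2 either.
S4 starts before S3 ends → S3 and S4 overlap.
S6 starts after S3 ends, so nothing later overlaps S3 either.
S6 starts after S4 ends, so nothing later overlaps S4 either.
S5 starts before S6 ends → S6 and S5 overlap.
S1 starts exactly when S6 ends (back-to-back, no overlap).
S1 starts before S5 ends → S5 and S1 overlap.

S1 & S5, S3 & S4, S5 & S6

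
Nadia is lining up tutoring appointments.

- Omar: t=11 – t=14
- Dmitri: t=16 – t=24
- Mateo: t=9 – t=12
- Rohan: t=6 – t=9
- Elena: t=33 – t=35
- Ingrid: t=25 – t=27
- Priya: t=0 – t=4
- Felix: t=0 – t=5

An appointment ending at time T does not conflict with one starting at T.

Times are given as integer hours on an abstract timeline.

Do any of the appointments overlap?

Yes

Sorted by start: Priya, Felix, Rohan, Mateo, Omar, Dmitri, Ingrid, Elena.
Felix starts before Priya ends → Priya and Felix overlap.
That's a conflict, so the schedule is not conflict-free.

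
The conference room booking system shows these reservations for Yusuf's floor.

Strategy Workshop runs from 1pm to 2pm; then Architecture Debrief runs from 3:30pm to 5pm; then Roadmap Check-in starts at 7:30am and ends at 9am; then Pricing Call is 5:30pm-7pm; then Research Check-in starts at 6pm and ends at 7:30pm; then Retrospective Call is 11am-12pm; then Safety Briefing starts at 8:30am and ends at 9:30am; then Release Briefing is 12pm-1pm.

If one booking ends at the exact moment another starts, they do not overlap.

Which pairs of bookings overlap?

Pricing Call & Research Check-in, Roadmap Check-in & Safety Briefing

Sorted by start: Roadmap Check-in, Safety Briefing, Retrospective Call, Release Briefing, Strategy Workshop, Architecture Debrief, Pricing Call, Research Check-in.
Safety Briefing starts before Roadmap Check-in ends → Roadmap Check-in and Safety Briefing overlap.
Retrospective Call starts after Roadmap Check-in ends, so Roadmap Check-in has no further overlaps.
Retrospective Call starts after Safety Briefing ends, so Safety Briefing has no further overlaps.
Release Briefing starts exactly when Retrospective Call ends (back-to-back, no overlap), so Retrospective Call has no further overlaps.
Strategy Workshop starts exactly when Release Briefing ends (back-to-back, no overlap), so Release Briefing has no further overlaps.
Architecture Debrief starts after Strategy Workshop ends, so Strategy Workshop has no further overlaps.
Pricing Call starts after Architecture Debrief ends, so Architecture Debrief has no further overlaps.
Research Check-in starts before Pricing Call ends → Pricing Call and Research Check-in overlap.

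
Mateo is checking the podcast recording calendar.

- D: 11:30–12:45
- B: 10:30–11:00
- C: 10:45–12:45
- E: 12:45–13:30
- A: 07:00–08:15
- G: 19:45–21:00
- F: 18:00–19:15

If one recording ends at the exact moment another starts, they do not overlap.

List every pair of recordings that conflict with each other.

B & C, C & D

Sorted by start: A, B, C, D, E, F, G.
B starts after A ends; A is clear from here.
C starts before B ends → B and C overlap.
D starts after B ends; B is clear from here.
D starts before C ends → C and D overlap.
E starts exactly when C ends (back-to-back, no overlap); C is clear from here.
E starts exactly when D ends (back-to-back, no overlap); D is clear from here.
F starts after E ends; E is clear from here.
G starts after F ends.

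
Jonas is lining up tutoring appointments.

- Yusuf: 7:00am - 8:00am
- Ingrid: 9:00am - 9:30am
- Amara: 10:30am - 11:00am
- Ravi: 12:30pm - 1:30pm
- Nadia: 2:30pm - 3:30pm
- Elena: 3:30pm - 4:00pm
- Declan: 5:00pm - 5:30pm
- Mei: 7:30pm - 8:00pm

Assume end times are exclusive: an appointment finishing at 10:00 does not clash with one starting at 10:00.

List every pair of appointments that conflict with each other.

Sorted by start: Yusuf, Ingrid, Amara, Ravi, Nadia, Elena, Declan, Mei.
Ingrid starts after Yusuf ends, so nothing later overlaps Yusuf either.
Amara starts after Ingrid ends, so nothing later overlaps Ingrid either.
Ravi starts after Amara ends, so nothing later overlaps Amara either.
Nadia starts after Ravi ends, so nothing later overlaps Ravi either.
Elena starts exactly when Nadia ends (back-to-back, no overlap), so nothing later overlaps Nadia either.
Declan starts after Elena ends, so nothing later overlaps Elena either.
Mei starts after Declan ends.

none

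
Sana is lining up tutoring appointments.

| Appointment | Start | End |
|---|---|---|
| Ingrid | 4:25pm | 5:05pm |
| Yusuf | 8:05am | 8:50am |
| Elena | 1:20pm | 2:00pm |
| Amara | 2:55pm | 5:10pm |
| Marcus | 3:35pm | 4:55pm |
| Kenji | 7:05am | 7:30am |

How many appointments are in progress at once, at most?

Walk through starts and ends in time order (an end at T is processed before a start at T):
7:05am start Kenji → 1
7:30am end Kenji → 0
8:05am start Yusuf → 1
8:50am end Yusuf → 0
1:20pm start Elena → 1
2:00pm end Elena → 0
2:55pm start Amara → 1
3:35pm start Marcus → 2
4:25pm start Ingrid → 3
4:55pm end Marcus → 2
5:05pm end Ingrid → 1
5:10pm end Amara → 0
Peak is 3, at 4:25pm (Amara, Ingrid, Marcus).

3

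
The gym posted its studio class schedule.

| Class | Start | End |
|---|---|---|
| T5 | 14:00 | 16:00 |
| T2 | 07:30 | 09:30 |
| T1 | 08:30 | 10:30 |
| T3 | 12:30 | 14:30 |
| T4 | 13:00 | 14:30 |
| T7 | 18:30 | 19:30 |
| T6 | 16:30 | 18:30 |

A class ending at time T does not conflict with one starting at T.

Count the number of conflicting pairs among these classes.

Sorted by start: T2, T1, T3, T4, T5, T6, T7.
T1 starts before T2 ends → T2 and T1 overlap.
T3 starts after T2 ends — done with T2.
T3 starts after T1 ends — done with T1.
T4 starts before T3 ends → T3 and T4 overlap.
T5 starts before T3 ends → T3 and T5 overlap.
T6 starts after T3 ends — done with T3.
T5 starts before T4 ends → T4 and T5 overlap.
T6 starts after T4 ends — done with T4.
T6 starts after T5 ends — done with T5.
T7 starts exactly when T6 ends (back-to-back, no overlap).
Overlapping pairs: T1 & T2, T3 & T4, T3 & T5, T4 & T5 — 4 in total.

4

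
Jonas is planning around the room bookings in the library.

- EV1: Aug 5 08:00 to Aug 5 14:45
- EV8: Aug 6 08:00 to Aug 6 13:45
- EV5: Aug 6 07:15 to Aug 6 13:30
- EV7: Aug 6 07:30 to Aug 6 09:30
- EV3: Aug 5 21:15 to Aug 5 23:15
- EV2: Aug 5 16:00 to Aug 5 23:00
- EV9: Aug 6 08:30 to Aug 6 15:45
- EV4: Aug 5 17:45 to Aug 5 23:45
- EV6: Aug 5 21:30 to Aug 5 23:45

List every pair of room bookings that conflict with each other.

Sorted by start: EV1, EV2, EV4, EV3, EV6, EV5, EV7, EV8, EV9.
EV2 starts after EV1 ends, so nothing later overlaps EV1 either.
EV4 starts before EV2 ends → EV2 and EV4 overlap.
EV3 starts before EV2 ends → EV2 and EV3 overlap.
EV6 starts before EV2 ends → EV2 and EV6 overlap.
EV5 starts after EV2 ends, so nothing later overlaps EV2 either.
EV3 starts before EV4 ends → EV4 and EV3 overlap.
EV6 starts before EV4 ends → EV4 and EV6 overlap.
EV5 starts after EV4 ends, so nothing later overlaps EV4 either.
EV6 starts before EV3 ends → EV3 and EV6 overlap.
EV5 starts after EV3 ends, so nothing later overlaps EV3 either.
EV5 starts after EV6 ends, so nothing later overlaps EV6 either.
EV7 starts before EV5 ends → EV5 and EV7 overlap.
EV8 starts before EV5 ends → EV5 and EV8 overlap.
EV9 starts before EV5 ends → EV5 and EV9 overlap.
EV8 starts before EV7 ends → EV7 and EV8 overlap.
EV9 starts before EV7 ends → EV7 and EV9 overlap.
EV9 starts before EV8 ends → EV8 and EV9 overlap.

EV2 & EV3, EV2 & EV4, EV2 & EV6, EV3 & EV4, EV3 & EV6, EV4 & EV6, EV5 & EV7, EV5 & EV8, EV5 & EV9, EV7 & EV8, EV7 & EV9, EV8 & EV9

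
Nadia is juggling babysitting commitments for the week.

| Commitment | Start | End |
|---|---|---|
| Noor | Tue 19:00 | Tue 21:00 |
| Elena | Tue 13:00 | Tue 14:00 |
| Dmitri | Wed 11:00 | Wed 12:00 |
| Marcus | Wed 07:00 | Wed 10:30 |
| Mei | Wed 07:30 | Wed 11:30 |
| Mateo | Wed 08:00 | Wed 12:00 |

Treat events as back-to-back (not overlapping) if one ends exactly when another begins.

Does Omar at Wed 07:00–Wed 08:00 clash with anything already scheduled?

Yes — it overlaps Marcus, Mei

Elena: ends Tue 14:00 at or before Omar starts Wed 07:00 → clear.
Noor: ends Tue 21:00 at or before Omar starts Wed 07:00 → clear.
Marcus: starts Wed 07:00 before Omar ends Wed 08:00, and ends Wed 10:30 after Omar starts Wed 07:00 → overlap.
Mei: starts Wed 07:30 before Omar ends Wed 08:00, and ends Wed 11:30 after Omar starts Wed 07:00 → overlap.
Mateo: starts Wed 08:00 at or after Omar ends Wed 08:00 → clear.
Dmitri: starts Wed 11:00 at or after Omar ends Wed 08:00 → clear.
Omar overlaps Mei, Marcus.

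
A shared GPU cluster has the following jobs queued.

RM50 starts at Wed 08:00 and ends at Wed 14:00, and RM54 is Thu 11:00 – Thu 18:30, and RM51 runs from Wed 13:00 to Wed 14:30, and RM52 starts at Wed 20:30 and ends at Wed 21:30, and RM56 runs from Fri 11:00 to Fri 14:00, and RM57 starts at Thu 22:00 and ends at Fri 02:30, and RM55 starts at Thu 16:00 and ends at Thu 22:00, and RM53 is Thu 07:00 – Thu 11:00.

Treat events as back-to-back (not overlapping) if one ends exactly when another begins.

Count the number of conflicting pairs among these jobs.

Sorted by start: RM50, RM51, RM52, RM53, RM54, RM55, RM57, RM56.
RM51 starts before RM50 ends → RM50 and RM51 overlap.
RM52 starts after RM50 ends, so nothing later overlaps RM50 either.
RM52 starts after RM51 ends, so nothing later overlaps RM51 either.
RM53 starts after RM52 ends, so nothing later overlaps RM52 either.
RM54 starts exactly when RM53 ends (back-to-back, no overlap), so nothing later overlaps RM53 either.
RM55 starts before RM54 ends → RM54 and RM55 overlap.
RM57 starts after RM54 ends, so nothing later overlaps RM54 either.
RM57 starts exactly when RM55 ends (back-to-back, no overlap), so nothing later overlaps RM55 either.
RM56 starts after RM57 ends.
Overlapping pairs: RM50 & RM51, RM54 & RM55 — 2 in total.

2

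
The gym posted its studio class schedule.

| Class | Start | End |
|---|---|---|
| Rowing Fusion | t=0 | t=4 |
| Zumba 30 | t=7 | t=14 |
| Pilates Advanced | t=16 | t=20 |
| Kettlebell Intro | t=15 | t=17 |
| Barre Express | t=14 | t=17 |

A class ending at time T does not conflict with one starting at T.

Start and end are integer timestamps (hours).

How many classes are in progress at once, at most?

Walk through starts and ends in time order (an end at T is processed before a start at T):
t=0 start Rowing Fusion → 1
t=4 end Rowing Fusion → 0
t=7 start Zumba 30 → 1
t=14 end Zumba 30 → 0
t=14 start Barre Express → 1
t=15 start Kettlebell Intro → 2
t=16 start Pilates Advanced → 3
t=17 end Barre Express → 2
t=17 end Kettlebell Intro → 1
t=20 end Pilates Advanced → 0
Peak is 3, at t=16 (Barre Express, Kettlebell Intro, Pilates Advanced).

3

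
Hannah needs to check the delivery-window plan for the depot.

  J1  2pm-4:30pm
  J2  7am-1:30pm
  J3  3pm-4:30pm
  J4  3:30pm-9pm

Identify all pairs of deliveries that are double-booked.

Sorted by start: J2, J1, J3, J4.
J1 starts after J2 ends, so J2 has no further overlaps.
J3 starts before J1 ends → J1 and J3 overlap.
J4 starts before J1 ends → J1 and J4 overlap.
J4 starts before J3 ends → J3 and J4 overlap.

J1 & J3, J1 & J4, J3 & J4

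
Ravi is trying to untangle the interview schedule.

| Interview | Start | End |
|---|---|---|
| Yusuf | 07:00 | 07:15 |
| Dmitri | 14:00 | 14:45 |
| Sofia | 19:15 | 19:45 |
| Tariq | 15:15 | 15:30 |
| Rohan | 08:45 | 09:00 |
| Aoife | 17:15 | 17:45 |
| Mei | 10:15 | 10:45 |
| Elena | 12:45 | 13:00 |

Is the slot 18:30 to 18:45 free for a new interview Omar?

Yes — the slot is free

Yusuf: ends 07:15 at or before Omar starts 18:30 → clear.
Rohan: ends 09:00 at or before Omar starts 18:30 → clear.
Mei: ends 10:45 at or before Omar starts 18:30 → clear.
Elena: ends 13:00 at or before Omar starts 18:30 → clear.
Dmitri: ends 14:45 at or before Omar starts 18:30 → clear.
Tariq: ends 15:30 at or before Omar starts 18:30 → clear.
Aoife: ends 17:45 at or before Omar starts 18:30 → clear.
Sofia: starts 19:15 at or after Omar ends 18:45 → clear.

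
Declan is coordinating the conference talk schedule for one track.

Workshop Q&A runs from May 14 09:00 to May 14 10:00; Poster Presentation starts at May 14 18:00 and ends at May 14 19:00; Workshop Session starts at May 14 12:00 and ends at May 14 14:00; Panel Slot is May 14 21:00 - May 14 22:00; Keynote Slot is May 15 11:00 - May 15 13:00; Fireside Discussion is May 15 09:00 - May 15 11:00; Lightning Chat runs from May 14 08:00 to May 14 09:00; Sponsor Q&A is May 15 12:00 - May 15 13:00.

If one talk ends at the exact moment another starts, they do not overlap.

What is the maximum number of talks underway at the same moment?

Sort all start/end points and keep a running count:
May 14 08:00 start Lightning Chat → 1
May 14 09:00 end Lightning Chat → 0
May 14 09:00 start Workshop Q&A → 1
May 14 10:00 end Workshop Q&A → 0
May 14 12:00 start Workshop Session → 1
May 14 14:00 end Workshop Session → 0
May 14 18:00 start Poster Presentation → 1
May 14 19:00 end Poster Presentation → 0
May 14 21:00 start Panel Slot → 1
May 14 22:00 end Panel Slot → 0
May 15 09:00 start Fireside Discussion → 1
May 15 11:00 end Fireside Discussion → 0
May 15 11:00 start Keynote Slot → 1
May 15 12:00 start Sponsor Q&A → 2
May 15 13:00 end Keynote Slot → 1
May 15 13:00 end Sponsor Q&A → 0
Peak is 2, at May 15 12:00 (Keynote Slot, Sponsor Q&A).

2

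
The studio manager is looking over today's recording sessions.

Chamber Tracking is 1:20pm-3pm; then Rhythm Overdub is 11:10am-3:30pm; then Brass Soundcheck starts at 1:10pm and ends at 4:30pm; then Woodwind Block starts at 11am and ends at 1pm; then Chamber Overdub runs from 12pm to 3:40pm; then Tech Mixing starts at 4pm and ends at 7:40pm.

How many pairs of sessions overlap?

Sorted by start: Woodwind Block, Rhythm Overdub, Chamber Overdub, Brass Soundcheck, Chamber Tracking, Tech Mixing.
Rhythm Overdub starts before Woodwind Block ends → Woodwind Block and Rhythm Overdub overlap.
Chamber Overdub starts before Woodwind Block ends → Woodwind Block and Chamber Overdub overlap.
Brass Soundcheck starts after Woodwind Block ends, so nothing later overlaps Woodwind Block either.
Chamber Overdub starts before Rhythm Overdub ends → Rhythm Overdub and Chamber Overdub overlap.
Brass Soundcheck starts before Rhythm Overdub ends → Rhythm Overdub and Brass Soundcheck overlap.
Chamber Tracking starts before Rhythm Overdub ends → Rhythm Overdub and Chamber Tracking overlap.
Tech Mixing starts after Rhythm Overdub ends.
Brass Soundcheck starts before Chamber Overdub ends → Chamber Overdub and Brass Soundcheck overlap.
Chamber Tracking starts before Chamber Overdub ends → Chamber Overdub and Chamber Tracking overlap.
Tech Mixing starts after Chamber Overdub ends.
Chamber Tracking starts before Brass Soundcheck ends → Brass Soundcheck and Chamber Tracking overlap.
Tech Mixing starts before Brass Soundcheck ends → Brass Soundcheck and Tech Mixing overlap.
Tech Mixing starts after Chamber Tracking ends.
Overlapping pairs: Brass Soundcheck & Chamber Overdub, Brass Soundcheck & Chamber Tracking, Brass Soundcheck & Rhythm Overdub, Brass Soundcheck & Tech Mixing, Chamber Overdub & Chamber Tracking, Chamber Overdub & Rhythm Overdub, Chamber Overdub & Woodwind Block, Chamber Tracking & Rhythm Overdub, Rhythm Overdub & Woodwind Block — 9 in total.

9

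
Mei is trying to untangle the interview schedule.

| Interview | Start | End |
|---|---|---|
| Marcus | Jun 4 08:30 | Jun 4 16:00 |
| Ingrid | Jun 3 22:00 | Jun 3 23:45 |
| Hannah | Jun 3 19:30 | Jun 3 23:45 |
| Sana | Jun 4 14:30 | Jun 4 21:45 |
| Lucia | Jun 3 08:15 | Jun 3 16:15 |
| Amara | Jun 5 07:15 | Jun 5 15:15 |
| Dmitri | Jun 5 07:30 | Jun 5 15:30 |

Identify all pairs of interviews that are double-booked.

Amara & Dmitri, Hannah & Ingrid, Marcus & Sana

Sorted by start: Lucia, Hannah, Ingrid, Marcus, Sana, Amara, Dmitri.
Hannah starts after Lucia ends, so nothing later overlaps Lucia either.
Ingrid starts before Hannah ends → Hannah and Ingrid overlap.
Marcus starts after Hannah ends, so nothing later overlaps Hannah either.
Marcus starts after Ingrid ends, so nothing later overlaps Ingrid either.
Sana starts before Marcus ends → Marcus and Sana overlap.
Amara starts after Marcus ends, so nothing later overlaps Marcus either.
Amara starts after Sana ends, so nothing later overlaps Sana either.
Dmitri starts before Amara ends → Amara and Dmitri overlap.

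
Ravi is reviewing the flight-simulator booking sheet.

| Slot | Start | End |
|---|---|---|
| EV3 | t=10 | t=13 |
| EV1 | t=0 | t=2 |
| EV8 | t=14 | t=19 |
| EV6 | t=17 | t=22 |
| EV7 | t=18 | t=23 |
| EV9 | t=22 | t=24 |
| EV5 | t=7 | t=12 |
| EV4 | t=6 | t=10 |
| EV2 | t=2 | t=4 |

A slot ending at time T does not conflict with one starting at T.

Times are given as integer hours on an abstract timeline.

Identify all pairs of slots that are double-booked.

Check each pair: they overlap iff neither finishes before the other starts.
Sorted by start: EV1, EV2, EV4, EV5, EV3, EV8, EV6, EV7, EV9.
EV2 starts exactly when EV1 ends (back-to-back, no overlap), so nothing later overlaps EV1 either.
EV4 starts after EV2 ends, so nothing later overlaps EV2 either.
EV5 starts before EV4 ends → EV4 and EV5 overlap.
EV3 starts exactly when EV4 ends (back-to-back, no overlap), so nothing later overlaps EV4 either.
EV3 starts before EV5 ends → EV5 and EV3 overlap.
EV8 starts after EV5 ends, so nothing later overlaps EV5 either.
EV8 starts after EV3 ends, so nothing later overlaps EV3 either.
EV6 starts before EV8 ends → EV8 and EV6 overlap.
EV7 starts before EV8 ends → EV8 and EV7 overlap.
EV9 starts after EV8 ends.
EV7 starts before EV6 ends → EV6 and EV7 overlap.
EV9 starts exactly when EV6 ends (back-to-back, no overlap).
EV9 starts before EV7 ends → EV7 and EV9 overlap.

EV3 & EV5, EV4 & EV5, EV6 & EV7, EV6 & EV8, EV7 & EV8, EV7 & EV9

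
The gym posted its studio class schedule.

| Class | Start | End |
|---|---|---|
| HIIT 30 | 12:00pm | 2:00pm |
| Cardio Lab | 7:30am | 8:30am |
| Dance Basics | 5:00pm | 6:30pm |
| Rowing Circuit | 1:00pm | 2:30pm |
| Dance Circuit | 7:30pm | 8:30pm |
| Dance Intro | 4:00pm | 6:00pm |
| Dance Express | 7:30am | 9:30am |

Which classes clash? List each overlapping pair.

Cardio Lab & Dance Express, Dance Basics & Dance Intro, HIIT 30 & Rowing Circuit

Check each pair: they overlap iff neither finishes before the other starts.
Sorted by start: Dance Express, Cardio Lab, HIIT 30, Rowing Circuit, Dance Intro, Dance Basics, Dance Circuit.
Cardio Lab starts before Dance Express ends → Dance Express and Cardio Lab overlap.
HIIT 30 starts after Dance Express ends; Dance Express is clear from here.
HIIT 30 starts after Cardio Lab ends; Cardio Lab is clear from here.
Rowing Circuit starts before HIIT 30 ends → HIIT 30 and Rowing Circuit overlap.
Dance Intro starts after HIIT 30 ends; HIIT 30 is clear from here.
Dance Intro starts after Rowing Circuit ends; Rowing Circuit is clear from here.
Dance Basics starts before Dance Intro ends → Dance Intro and Dance Basics overlap.
Dance Circuit starts after Dance Intro ends.
Dance Circuit starts after Dance Basics ends.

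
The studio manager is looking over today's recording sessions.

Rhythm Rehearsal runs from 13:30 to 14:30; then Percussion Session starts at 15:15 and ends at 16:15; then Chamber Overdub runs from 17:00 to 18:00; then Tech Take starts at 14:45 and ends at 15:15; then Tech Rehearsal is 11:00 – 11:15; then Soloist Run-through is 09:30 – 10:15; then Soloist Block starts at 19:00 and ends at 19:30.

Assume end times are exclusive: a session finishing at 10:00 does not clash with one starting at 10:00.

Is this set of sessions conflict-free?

Sorted by start: Soloist Run-through, Tech Rehearsal, Rhythm Rehearsal, Tech Take, Percussion Session, Chamber Overdub, Soloist Block.
Tech Rehearsal starts after Soloist Run-through ends, so Soloist Run-through has no further overlaps.
Rhythm Rehearsal starts after Tech Rehearsal ends, so Tech Rehearsal has no further overlaps.
Tech Take starts after Rhythm Rehearsal ends, so Rhythm Rehearsal has no further overlaps.
Percussion Session starts exactly when Tech Take ends (back-to-back, no overlap), so Tech Take has no further overlaps.
Chamber Overdub starts after Percussion Session ends, so Percussion Session has no further overlaps.
Soloist Block starts after Chamber Overdub ends.
Every pair is clear; the schedule has no overlaps.

Yes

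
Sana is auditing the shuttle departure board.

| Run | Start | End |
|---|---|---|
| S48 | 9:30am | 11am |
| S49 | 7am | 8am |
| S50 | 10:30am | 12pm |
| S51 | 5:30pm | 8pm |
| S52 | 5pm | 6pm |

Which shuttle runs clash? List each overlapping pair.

Two intervals overlap when each starts before the other ends.
Sorted by start: S49, S48, S50, S52, S51.
S48 starts after S49 ends, so nothing later overlaps S49 either.
S50 starts before S48 ends → S48 and S50 overlap.
S52 starts after S48 ends, so nothing later overlaps S48 either.
S52 starts after S50 ends, so nothing later overlaps S50 either.
S51 starts before S52 ends → S52 and S51 overlap.

S48 & S50, S51 & S52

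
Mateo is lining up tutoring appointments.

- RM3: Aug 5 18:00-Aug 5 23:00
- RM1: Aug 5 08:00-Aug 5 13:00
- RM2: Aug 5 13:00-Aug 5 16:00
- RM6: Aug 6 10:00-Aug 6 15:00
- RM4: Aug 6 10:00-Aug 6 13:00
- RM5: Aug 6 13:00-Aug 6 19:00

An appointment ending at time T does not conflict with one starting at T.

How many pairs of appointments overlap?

Check each pair: they overlap iff neither finishes before the other starts.
Sorted by start: RM1, RM2, RM3, RM4, RM6, RM5.
RM2 starts exactly when RM1 ends (back-to-back, no overlap) — done with RM1.
RM3 starts after RM2 ends — done with RM2.
RM4 starts after RM3 ends — done with RM3.
RM6 starts before RM4 ends → RM4 and RM6 overlap.
RM5 starts exactly when RM4 ends (back-to-back, no overlap).
RM5 starts before RM6 ends → RM6 and RM5 overlap.
Overlapping pairs: RM4 & RM6, RM5 & RM6 — 2 in total.

2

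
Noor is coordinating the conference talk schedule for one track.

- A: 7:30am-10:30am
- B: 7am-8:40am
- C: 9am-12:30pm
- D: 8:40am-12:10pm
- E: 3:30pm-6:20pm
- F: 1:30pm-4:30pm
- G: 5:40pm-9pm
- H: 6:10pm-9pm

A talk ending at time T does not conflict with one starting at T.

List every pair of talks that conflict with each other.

A & B, A & C, A & D, C & D, E & F, E & G, E & H, G & H

Sorted by start: B, A, D, C, F, E, G, H.
A starts before B ends → B and A overlap.
D starts exactly when B ends (back-to-back, no overlap), so nothing later overlaps B either.
D starts before A ends → A and D overlap.
C starts before A ends → A and C overlap.
F starts after A ends, so nothing later overlaps A either.
C starts before D ends → D and C overlap.
F starts after D ends, so nothing later overlaps D either.
F starts after C ends, so nothing later overlaps C either.
E starts before F ends → F and E overlap.
G starts after F ends, so nothing later overlaps F either.
G starts before E ends → E and G overlap.
H starts before E ends → E and H overlap.
H starts before G ends → G and H overlap.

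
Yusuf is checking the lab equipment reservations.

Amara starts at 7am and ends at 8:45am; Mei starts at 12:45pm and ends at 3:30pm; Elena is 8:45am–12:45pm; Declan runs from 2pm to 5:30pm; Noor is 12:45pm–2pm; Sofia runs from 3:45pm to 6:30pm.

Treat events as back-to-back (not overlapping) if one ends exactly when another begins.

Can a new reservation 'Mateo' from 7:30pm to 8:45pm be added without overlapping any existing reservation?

Amara: ends 8:45am at or before Mateo starts 7:30pm → clear.
Elena: ends 12:45pm at or before Mateo starts 7:30pm → clear.
Mei: ends 3:30pm at or before Mateo starts 7:30pm → clear.
Noor: ends 2pm at or before Mateo starts 7:30pm → clear.
Declan: ends 5:30pm at or before Mateo starts 7:30pm → clear.
Sofia: ends 6:30pm at or before Mateo starts 7:30pm → clear.

Yes — the slot is free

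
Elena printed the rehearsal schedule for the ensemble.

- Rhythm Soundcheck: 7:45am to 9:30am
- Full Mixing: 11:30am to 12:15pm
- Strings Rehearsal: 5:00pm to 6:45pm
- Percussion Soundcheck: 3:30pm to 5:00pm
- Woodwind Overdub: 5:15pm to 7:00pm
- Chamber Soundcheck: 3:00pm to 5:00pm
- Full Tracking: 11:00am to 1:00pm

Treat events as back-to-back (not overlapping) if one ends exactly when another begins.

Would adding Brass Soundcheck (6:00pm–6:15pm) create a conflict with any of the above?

Rhythm Soundcheck: ends 9:30am at or before Brass Soundcheck starts 6:00pm → clear.
Full Tracking: ends 1:00pm at or before Brass Soundcheck starts 6:00pm → clear.
Full Mixing: ends 12:15pm at or before Brass Soundcheck starts 6:00pm → clear.
Chamber Soundcheck: ends 5:00pm at or before Brass Soundcheck starts 6:00pm → clear.
Percussion Soundcheck: ends 5:00pm at or before Brass Soundcheck starts 6:00pm → clear.
Strings Rehearsal: starts 5:00pm before Brass Soundcheck ends 6:15pm, and ends 6:45pm after Brass Soundcheck starts 6:00pm → overlap.
Woodwind Overdub: starts 5:15pm before Brass Soundcheck ends 6:15pm, and ends 7:00pm after Brass Soundcheck starts 6:00pm → overlap.
Brass Soundcheck overlaps Strings Rehearsal, Woodwind Overdub.

Yes — it overlaps Strings Rehearsal, Woodwind Overdub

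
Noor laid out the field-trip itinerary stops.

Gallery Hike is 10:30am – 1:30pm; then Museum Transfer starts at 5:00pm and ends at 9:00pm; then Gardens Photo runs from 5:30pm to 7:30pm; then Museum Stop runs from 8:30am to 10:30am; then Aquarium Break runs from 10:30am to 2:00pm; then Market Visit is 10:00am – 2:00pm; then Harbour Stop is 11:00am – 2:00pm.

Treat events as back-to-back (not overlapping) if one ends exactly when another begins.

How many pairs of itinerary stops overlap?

8

Check each pair: they overlap iff neither finishes before the other starts.
Sorted by start: Museum Stop, Market Visit, Gallery Hike, Aquarium Break, Harbour Stop, Museum Transfer, Gardens Photo.
Market Visit starts before Museum Stop ends → Museum Stop and Market Visit overlap.
Gallery Hike starts exactly when Museum Stop ends (back-to-back, no overlap), so Museum Stop has no further overlaps.
Gallery Hike starts before Market Visit ends → Market Visit and Gallery Hike overlap.
Aquarium Break starts before Market Visit ends → Market Visit and Aquarium Break overlap.
Harbour Stop starts before Market Visit ends → Market Visit and Harbour Stop overlap.
Museum Transfer starts after Market Visit ends, so Market Visit has no further overlaps.
Aquarium Break starts before Gallery Hike ends → Gallery Hike and Aquarium Break overlap.
Harbour Stop starts before Gallery Hike ends → Gallery Hike and Harbour Stop overlap.
Museum Transfer starts after Gallery Hike ends, so Gallery Hike has no further overlaps.
Harbour Stop starts before Aquarium Break ends → Aquarium Break and Harbour Stop overlap.
Museum Transfer starts after Aquarium Break ends, so Aquarium Break has no further overlaps.
Museum Transfer starts after Harbour Stop ends, so Harbour Stop has no further overlaps.
Gardens Photo starts before Museum Transfer ends → Museum Transfer and Gardens Photo overlap.
Overlapping pairs: Aquarium Break & Gallery Hike, Aquarium Break & Harbour Stop, Aquarium Break & Market Visit, Gallery Hike & Harbour Stop, Gallery Hike & Market Visit, Gardens Photo & Museum Transfer, Harbour Stop & Market Visit, Market Visit & Museum Stop — 8 in total.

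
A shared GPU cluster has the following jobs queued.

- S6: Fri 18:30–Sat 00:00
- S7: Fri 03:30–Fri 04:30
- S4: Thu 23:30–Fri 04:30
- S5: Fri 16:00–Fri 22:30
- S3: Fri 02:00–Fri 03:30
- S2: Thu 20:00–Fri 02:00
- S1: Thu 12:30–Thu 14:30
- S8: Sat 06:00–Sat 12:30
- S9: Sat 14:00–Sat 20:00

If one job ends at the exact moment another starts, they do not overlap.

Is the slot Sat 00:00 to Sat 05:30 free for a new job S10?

Yes — the slot is free

S1: ends Thu 14:30 at or before S10 starts Sat 00:00 → clear.
S2: ends Fri 02:00 at or before S10 starts Sat 00:00 → clear.
S4: ends Fri 04:30 at or before S10 starts Sat 00:00 → clear.
S3: ends Fri 03:30 at or before S10 starts Sat 00:00 → clear.
S7: ends Fri 04:30 at or before S10 starts Sat 00:00 → clear.
S5: ends Fri 22:30 at or before S10 starts Sat 00:00 → clear.
S6: ends Sat 00:00 at or before S10 starts Sat 00:00 → clear.
S8: starts Sat 06:00 at or after S10 ends Sat 05:30 → clear.
S9: starts Sat 14:00 at or after S10 ends Sat 05:30 → clear.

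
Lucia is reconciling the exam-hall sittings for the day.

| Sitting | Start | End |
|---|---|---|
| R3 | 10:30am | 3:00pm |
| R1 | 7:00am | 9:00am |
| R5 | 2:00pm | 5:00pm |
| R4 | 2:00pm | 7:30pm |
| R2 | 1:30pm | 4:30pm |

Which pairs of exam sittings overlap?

R2 & R3, R2 & R4, R2 & R5, R3 & R4, R3 & R5, R4 & R5

Sorted by start: R1, R3, R2, R4, R5.
R3 starts after R1 ends, so R1 has no further overlaps.
R2 starts before R3 ends → R3 and R2 overlap.
R4 starts before R3 ends → R3 and R4 overlap.
R5 starts before R3 ends → R3 and R5 overlap.
R4 starts before R2 ends → R2 and R4 overlap.
R5 starts before R2 ends → R2 and R5 overlap.
R5 starts before R4 ends → R4 and R5 overlap.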